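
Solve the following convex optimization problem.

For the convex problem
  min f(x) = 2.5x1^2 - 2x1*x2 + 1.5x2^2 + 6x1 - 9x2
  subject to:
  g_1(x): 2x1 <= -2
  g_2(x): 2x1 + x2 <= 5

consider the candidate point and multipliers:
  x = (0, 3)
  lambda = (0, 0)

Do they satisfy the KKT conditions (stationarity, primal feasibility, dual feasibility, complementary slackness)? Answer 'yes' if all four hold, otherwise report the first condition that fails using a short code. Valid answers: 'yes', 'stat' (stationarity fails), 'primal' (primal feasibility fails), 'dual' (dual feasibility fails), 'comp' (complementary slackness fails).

Gradient of f: grad f(x) = Q x + c = (0, 0)
Constraint values g_i(x) = a_i^T x - b_i:
  g_1((0, 3)) = 2
  g_2((0, 3)) = -2
Stationarity residual: grad f(x) + sum_i lambda_i a_i = (0, 0)
  -> stationarity OK
Primal feasibility (all g_i <= 0): FAILS
Dual feasibility (all lambda_i >= 0): OK
Complementary slackness (lambda_i * g_i(x) = 0 for all i): OK

Verdict: the first failing condition is primal_feasibility -> primal.

primal


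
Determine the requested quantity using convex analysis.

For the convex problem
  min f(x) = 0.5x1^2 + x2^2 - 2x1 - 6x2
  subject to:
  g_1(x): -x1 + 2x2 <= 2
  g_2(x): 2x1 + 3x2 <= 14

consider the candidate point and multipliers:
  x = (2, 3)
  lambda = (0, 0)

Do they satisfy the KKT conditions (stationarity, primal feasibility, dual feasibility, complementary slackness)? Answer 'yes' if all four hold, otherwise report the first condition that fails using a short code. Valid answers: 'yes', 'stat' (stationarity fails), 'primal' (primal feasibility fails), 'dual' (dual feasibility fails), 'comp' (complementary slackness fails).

Gradient of f: grad f(x) = Q x + c = (0, 0)
Constraint values g_i(x) = a_i^T x - b_i:
  g_1((2, 3)) = 2
  g_2((2, 3)) = -1
Stationarity residual: grad f(x) + sum_i lambda_i a_i = (0, 0)
  -> stationarity OK
Primal feasibility (all g_i <= 0): FAILS
Dual feasibility (all lambda_i >= 0): OK
Complementary slackness (lambda_i * g_i(x) = 0 for all i): OK

Verdict: the first failing condition is primal_feasibility -> primal.

primal


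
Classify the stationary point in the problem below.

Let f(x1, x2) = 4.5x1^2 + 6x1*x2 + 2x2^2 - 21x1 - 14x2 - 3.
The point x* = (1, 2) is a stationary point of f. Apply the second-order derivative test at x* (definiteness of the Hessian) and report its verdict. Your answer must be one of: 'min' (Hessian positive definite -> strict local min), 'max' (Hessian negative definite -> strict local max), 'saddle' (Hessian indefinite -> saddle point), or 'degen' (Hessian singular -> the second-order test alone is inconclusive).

Compute the Hessian H = grad^2 f:
  H = [[9, 6], [6, 4]]
Verify stationarity: grad f(x*) = H x* + g = (0, 0).
Eigenvalues of H: 0, 13.
H has a zero eigenvalue (singular; positive semidefinite but not definite), so H is neither positive definite, negative definite, nor indefinite. The second-order test alone is inconclusive -> degen.
(Indeed, f is constant along the null direction of H through x*, so x* is not a strict local extremum.)

degen


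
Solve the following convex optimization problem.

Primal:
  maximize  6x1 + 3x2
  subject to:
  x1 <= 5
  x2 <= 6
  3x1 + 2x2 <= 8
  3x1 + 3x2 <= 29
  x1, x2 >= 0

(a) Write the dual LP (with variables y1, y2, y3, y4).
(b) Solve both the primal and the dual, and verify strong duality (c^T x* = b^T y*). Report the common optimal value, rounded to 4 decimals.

The standard primal-dual pair for 'max c^T x s.t. A x <= b, x >= 0' is:
  Dual:  min b^T y  s.t.  A^T y >= c,  y >= 0.

So the dual LP is:
  minimize  5y1 + 6y2 + 8y3 + 29y4
  subject to:
    y1 + 3y3 + 3y4 >= 6
    y2 + 2y3 + 3y4 >= 3
    y1, y2, y3, y4 >= 0

Solving the primal: x* = (2.6667, 0).
  primal value c^T x* = 16.
Solving the dual: y* = (0, 0, 2, 0).
  dual value b^T y* = 16.
Strong duality: c^T x* = b^T y*. Confirmed.

16


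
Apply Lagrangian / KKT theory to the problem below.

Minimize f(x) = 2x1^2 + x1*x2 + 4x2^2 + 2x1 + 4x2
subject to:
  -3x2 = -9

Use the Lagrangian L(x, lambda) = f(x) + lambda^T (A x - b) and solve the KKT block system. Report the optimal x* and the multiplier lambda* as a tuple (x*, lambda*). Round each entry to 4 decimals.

Form the Lagrangian:
  L(x, lambda) = (1/2) x^T Q x + c^T x + lambda^T (A x - b)
Stationarity (grad_x L = 0): Q x + c + A^T lambda = 0.
Primal feasibility: A x = b.

This gives the KKT block system:
  [ Q   A^T ] [ x     ]   [-c ]
  [ A    0  ] [ lambda ] = [ b ]

Solving the linear system:
  x*      = (-1.25, 3)
  lambda* = (8.9167)
  f(x*)   = 44.875

x* = (-1.25, 3), lambda* = (8.9167)


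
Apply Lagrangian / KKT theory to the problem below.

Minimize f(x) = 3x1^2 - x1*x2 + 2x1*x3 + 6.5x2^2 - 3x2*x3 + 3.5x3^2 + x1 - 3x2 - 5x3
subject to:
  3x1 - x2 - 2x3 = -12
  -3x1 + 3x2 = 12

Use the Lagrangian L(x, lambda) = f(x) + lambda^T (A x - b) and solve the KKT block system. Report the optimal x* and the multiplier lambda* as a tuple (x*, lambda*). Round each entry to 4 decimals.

Form the Lagrangian:
  L(x, lambda) = (1/2) x^T Q x + c^T x + lambda^T (A x - b)
Stationarity (grad_x L = 0): Q x + c + A^T lambda = 0.
Primal feasibility: A x = b.

This gives the KKT block system:
  [ Q   A^T ] [ x     ]   [-c ]
  [ A    0  ] [ lambda ] = [ b ]

Solving the linear system:
  x*      = (-2.4091, 1.5909, 1.5909)
  lambda* = (-1.7273, -5.6818)
  f(x*)   = 16.1591

x* = (-2.4091, 1.5909, 1.5909), lambda* = (-1.7273, -5.6818)


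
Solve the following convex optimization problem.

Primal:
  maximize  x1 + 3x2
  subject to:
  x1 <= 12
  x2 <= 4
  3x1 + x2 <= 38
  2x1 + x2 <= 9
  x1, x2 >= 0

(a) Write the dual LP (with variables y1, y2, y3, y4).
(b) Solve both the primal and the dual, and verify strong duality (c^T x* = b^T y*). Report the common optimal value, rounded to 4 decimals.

The standard primal-dual pair for 'max c^T x s.t. A x <= b, x >= 0' is:
  Dual:  min b^T y  s.t.  A^T y >= c,  y >= 0.

So the dual LP is:
  minimize  12y1 + 4y2 + 38y3 + 9y4
  subject to:
    y1 + 3y3 + 2y4 >= 1
    y2 + y3 + y4 >= 3
    y1, y2, y3, y4 >= 0

Solving the primal: x* = (2.5, 4).
  primal value c^T x* = 14.5.
Solving the dual: y* = (0, 2.5, 0, 0.5).
  dual value b^T y* = 14.5.
Strong duality: c^T x* = b^T y*. Confirmed.

14.5


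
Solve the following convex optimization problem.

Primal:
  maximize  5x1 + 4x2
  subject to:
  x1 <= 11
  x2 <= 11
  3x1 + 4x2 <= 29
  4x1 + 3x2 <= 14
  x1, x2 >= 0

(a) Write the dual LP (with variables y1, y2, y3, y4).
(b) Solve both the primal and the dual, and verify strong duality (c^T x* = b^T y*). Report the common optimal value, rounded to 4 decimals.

The standard primal-dual pair for 'max c^T x s.t. A x <= b, x >= 0' is:
  Dual:  min b^T y  s.t.  A^T y >= c,  y >= 0.

So the dual LP is:
  minimize  11y1 + 11y2 + 29y3 + 14y4
  subject to:
    y1 + 3y3 + 4y4 >= 5
    y2 + 4y3 + 3y4 >= 4
    y1, y2, y3, y4 >= 0

Solving the primal: x* = (0, 4.6667).
  primal value c^T x* = 18.6667.
Solving the dual: y* = (0, 0, 0, 1.3333).
  dual value b^T y* = 18.6667.
Strong duality: c^T x* = b^T y*. Confirmed.

18.6667


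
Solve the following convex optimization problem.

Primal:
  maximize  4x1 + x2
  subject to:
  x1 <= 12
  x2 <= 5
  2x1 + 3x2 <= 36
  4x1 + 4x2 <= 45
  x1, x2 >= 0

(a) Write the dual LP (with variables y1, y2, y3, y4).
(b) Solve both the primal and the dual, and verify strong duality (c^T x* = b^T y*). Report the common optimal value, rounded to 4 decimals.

The standard primal-dual pair for 'max c^T x s.t. A x <= b, x >= 0' is:
  Dual:  min b^T y  s.t.  A^T y >= c,  y >= 0.

So the dual LP is:
  minimize  12y1 + 5y2 + 36y3 + 45y4
  subject to:
    y1 + 2y3 + 4y4 >= 4
    y2 + 3y3 + 4y4 >= 1
    y1, y2, y3, y4 >= 0

Solving the primal: x* = (11.25, 0).
  primal value c^T x* = 45.
Solving the dual: y* = (0, 0, 0, 1).
  dual value b^T y* = 45.
Strong duality: c^T x* = b^T y*. Confirmed.

45


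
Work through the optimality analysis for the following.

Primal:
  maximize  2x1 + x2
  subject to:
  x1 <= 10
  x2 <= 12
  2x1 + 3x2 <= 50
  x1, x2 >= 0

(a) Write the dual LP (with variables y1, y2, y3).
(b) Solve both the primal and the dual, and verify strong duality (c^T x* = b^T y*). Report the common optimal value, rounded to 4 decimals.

The standard primal-dual pair for 'max c^T x s.t. A x <= b, x >= 0' is:
  Dual:  min b^T y  s.t.  A^T y >= c,  y >= 0.

So the dual LP is:
  minimize  10y1 + 12y2 + 50y3
  subject to:
    y1 + 2y3 >= 2
    y2 + 3y3 >= 1
    y1, y2, y3 >= 0

Solving the primal: x* = (10, 10).
  primal value c^T x* = 30.
Solving the dual: y* = (1.3333, 0, 0.3333).
  dual value b^T y* = 30.
Strong duality: c^T x* = b^T y*. Confirmed.

30


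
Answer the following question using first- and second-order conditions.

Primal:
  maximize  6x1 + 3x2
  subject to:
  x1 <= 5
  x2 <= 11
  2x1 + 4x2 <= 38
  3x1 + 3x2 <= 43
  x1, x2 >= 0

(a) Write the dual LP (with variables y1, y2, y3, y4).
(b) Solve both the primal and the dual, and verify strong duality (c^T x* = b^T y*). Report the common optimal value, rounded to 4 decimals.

The standard primal-dual pair for 'max c^T x s.t. A x <= b, x >= 0' is:
  Dual:  min b^T y  s.t.  A^T y >= c,  y >= 0.

So the dual LP is:
  minimize  5y1 + 11y2 + 38y3 + 43y4
  subject to:
    y1 + 2y3 + 3y4 >= 6
    y2 + 4y3 + 3y4 >= 3
    y1, y2, y3, y4 >= 0

Solving the primal: x* = (5, 7).
  primal value c^T x* = 51.
Solving the dual: y* = (4.5, 0, 0.75, 0).
  dual value b^T y* = 51.
Strong duality: c^T x* = b^T y*. Confirmed.

51


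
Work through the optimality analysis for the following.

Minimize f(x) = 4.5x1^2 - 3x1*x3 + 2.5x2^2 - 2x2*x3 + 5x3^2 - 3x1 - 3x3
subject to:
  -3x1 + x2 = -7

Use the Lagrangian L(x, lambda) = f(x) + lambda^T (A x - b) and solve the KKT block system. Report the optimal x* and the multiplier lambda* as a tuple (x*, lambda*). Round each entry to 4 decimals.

Form the Lagrangian:
  L(x, lambda) = (1/2) x^T Q x + c^T x + lambda^T (A x - b)
Stationarity (grad_x L = 0): Q x + c + A^T lambda = 0.
Primal feasibility: A x = b.

This gives the KKT block system:
  [ Q   A^T ] [ x     ]   [-c ]
  [ A    0  ] [ lambda ] = [ b ]

Solving the linear system:
  x*      = (2.1373, -0.5882, 0.8235)
  lambda* = (4.5882)
  f(x*)   = 11.6176

x* = (2.1373, -0.5882, 0.8235), lambda* = (4.5882)


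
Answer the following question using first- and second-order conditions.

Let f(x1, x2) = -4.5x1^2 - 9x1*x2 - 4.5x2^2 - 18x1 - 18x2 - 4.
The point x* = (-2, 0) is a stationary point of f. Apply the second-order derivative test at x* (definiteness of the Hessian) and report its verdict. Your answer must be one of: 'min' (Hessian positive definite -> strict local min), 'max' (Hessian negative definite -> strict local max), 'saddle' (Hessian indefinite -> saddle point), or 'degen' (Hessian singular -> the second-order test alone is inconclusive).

Compute the Hessian H = grad^2 f:
  H = [[-9, -9], [-9, -9]]
Verify stationarity: grad f(x*) = H x* + g = (0, 0).
Eigenvalues of H: -18, 0.
H has a zero eigenvalue (singular; negative semidefinite but not definite), so H is neither positive definite, negative definite, nor indefinite. The second-order test alone is inconclusive -> degen.
(Indeed, f is constant along the null direction of H through x*, so x* is not a strict local extremum.)

degen


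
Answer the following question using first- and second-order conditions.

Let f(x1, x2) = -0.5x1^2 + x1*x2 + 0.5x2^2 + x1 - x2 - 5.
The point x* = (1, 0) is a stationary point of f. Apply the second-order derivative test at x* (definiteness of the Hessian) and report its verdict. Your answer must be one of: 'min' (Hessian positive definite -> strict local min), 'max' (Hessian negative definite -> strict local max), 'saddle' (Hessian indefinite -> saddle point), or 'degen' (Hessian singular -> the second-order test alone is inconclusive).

Compute the Hessian H = grad^2 f:
  H = [[-1, 1], [1, 1]]
Verify stationarity: grad f(x*) = H x* + g = (0, 0).
Eigenvalues of H: -1.4142, 1.4142.
Eigenvalues have mixed signs, so H is indefinite -> x* is a saddle point.

saddle


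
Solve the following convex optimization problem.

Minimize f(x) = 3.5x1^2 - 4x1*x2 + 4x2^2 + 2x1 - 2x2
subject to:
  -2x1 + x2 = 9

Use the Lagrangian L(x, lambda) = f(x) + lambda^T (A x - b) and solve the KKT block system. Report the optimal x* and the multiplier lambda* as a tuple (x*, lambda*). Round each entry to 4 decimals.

Form the Lagrangian:
  L(x, lambda) = (1/2) x^T Q x + c^T x + lambda^T (A x - b)
Stationarity (grad_x L = 0): Q x + c + A^T lambda = 0.
Primal feasibility: A x = b.

This gives the KKT block system:
  [ Q   A^T ] [ x     ]   [-c ]
  [ A    0  ] [ lambda ] = [ b ]

Solving the linear system:
  x*      = (-4.6087, -0.2174)
  lambda* = (-14.6957)
  f(x*)   = 61.7391

x* = (-4.6087, -0.2174), lambda* = (-14.6957)


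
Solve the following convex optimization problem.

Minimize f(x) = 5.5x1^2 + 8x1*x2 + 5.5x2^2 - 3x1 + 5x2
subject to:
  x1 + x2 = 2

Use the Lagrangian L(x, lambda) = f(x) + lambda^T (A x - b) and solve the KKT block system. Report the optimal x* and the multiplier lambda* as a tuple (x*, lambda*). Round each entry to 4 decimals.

Form the Lagrangian:
  L(x, lambda) = (1/2) x^T Q x + c^T x + lambda^T (A x - b)
Stationarity (grad_x L = 0): Q x + c + A^T lambda = 0.
Primal feasibility: A x = b.

This gives the KKT block system:
  [ Q   A^T ] [ x     ]   [-c ]
  [ A    0  ] [ lambda ] = [ b ]

Solving the linear system:
  x*      = (2.3333, -0.3333)
  lambda* = (-20)
  f(x*)   = 15.6667

x* = (2.3333, -0.3333), lambda* = (-20)


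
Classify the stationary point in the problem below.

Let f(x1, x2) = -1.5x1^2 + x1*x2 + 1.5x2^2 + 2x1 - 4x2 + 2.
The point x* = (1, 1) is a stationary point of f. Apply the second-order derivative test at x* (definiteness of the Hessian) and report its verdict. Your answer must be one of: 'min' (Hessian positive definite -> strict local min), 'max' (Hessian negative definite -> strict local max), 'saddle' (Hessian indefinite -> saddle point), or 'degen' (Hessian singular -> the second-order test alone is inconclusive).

Compute the Hessian H = grad^2 f:
  H = [[-3, 1], [1, 3]]
Verify stationarity: grad f(x*) = H x* + g = (0, 0).
Eigenvalues of H: -3.1623, 3.1623.
Eigenvalues have mixed signs, so H is indefinite -> x* is a saddle point.

saddle


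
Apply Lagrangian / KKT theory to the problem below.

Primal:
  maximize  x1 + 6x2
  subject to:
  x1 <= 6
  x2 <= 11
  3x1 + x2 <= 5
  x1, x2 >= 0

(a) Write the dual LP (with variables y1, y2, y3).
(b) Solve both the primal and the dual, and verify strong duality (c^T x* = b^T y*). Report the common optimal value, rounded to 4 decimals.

The standard primal-dual pair for 'max c^T x s.t. A x <= b, x >= 0' is:
  Dual:  min b^T y  s.t.  A^T y >= c,  y >= 0.

So the dual LP is:
  minimize  6y1 + 11y2 + 5y3
  subject to:
    y1 + 3y3 >= 1
    y2 + y3 >= 6
    y1, y2, y3 >= 0

Solving the primal: x* = (0, 5).
  primal value c^T x* = 30.
Solving the dual: y* = (0, 0, 6).
  dual value b^T y* = 30.
Strong duality: c^T x* = b^T y*. Confirmed.

30


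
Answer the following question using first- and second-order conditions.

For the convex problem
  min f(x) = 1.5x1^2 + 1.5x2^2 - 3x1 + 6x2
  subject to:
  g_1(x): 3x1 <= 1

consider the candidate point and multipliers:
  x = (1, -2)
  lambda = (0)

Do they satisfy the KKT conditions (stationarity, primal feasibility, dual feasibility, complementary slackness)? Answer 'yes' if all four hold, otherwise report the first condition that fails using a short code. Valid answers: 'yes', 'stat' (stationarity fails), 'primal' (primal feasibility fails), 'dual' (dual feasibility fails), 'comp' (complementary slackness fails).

Gradient of f: grad f(x) = Q x + c = (0, 0)
Constraint values g_i(x) = a_i^T x - b_i:
  g_1((1, -2)) = 2
Stationarity residual: grad f(x) + sum_i lambda_i a_i = (0, 0)
  -> stationarity OK
Primal feasibility (all g_i <= 0): FAILS
Dual feasibility (all lambda_i >= 0): OK
Complementary slackness (lambda_i * g_i(x) = 0 for all i): OK

Verdict: the first failing condition is primal_feasibility -> primal.

primal


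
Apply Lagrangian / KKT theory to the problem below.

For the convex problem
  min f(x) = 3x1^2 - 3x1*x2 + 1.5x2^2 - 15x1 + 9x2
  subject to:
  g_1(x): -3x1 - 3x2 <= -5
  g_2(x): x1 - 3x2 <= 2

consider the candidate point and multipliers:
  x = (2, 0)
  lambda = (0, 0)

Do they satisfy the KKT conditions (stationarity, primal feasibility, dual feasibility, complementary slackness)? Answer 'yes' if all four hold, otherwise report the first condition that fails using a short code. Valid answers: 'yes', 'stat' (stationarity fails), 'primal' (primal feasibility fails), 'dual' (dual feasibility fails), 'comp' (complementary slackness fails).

Gradient of f: grad f(x) = Q x + c = (-3, 3)
Constraint values g_i(x) = a_i^T x - b_i:
  g_1((2, 0)) = -1
  g_2((2, 0)) = 0
Stationarity residual: grad f(x) + sum_i lambda_i a_i = (-3, 3)
  -> stationarity FAILS
Primal feasibility (all g_i <= 0): OK
Dual feasibility (all lambda_i >= 0): OK
Complementary slackness (lambda_i * g_i(x) = 0 for all i): OK

Verdict: the first failing condition is stationarity -> stat.

stat


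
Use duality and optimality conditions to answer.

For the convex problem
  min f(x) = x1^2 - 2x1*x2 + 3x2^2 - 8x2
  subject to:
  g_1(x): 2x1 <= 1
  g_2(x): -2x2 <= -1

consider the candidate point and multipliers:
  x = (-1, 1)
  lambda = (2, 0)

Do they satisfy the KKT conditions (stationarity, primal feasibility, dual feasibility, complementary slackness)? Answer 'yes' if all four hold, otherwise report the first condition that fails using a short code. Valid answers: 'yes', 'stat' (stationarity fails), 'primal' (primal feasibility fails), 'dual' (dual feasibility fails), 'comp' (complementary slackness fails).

Gradient of f: grad f(x) = Q x + c = (-4, 0)
Constraint values g_i(x) = a_i^T x - b_i:
  g_1((-1, 1)) = -3
  g_2((-1, 1)) = -1
Stationarity residual: grad f(x) + sum_i lambda_i a_i = (0, 0)
  -> stationarity OK
Primal feasibility (all g_i <= 0): OK
Dual feasibility (all lambda_i >= 0): OK
Complementary slackness (lambda_i * g_i(x) = 0 for all i): FAILS

Verdict: the first failing condition is complementary_slackness -> comp.

comp


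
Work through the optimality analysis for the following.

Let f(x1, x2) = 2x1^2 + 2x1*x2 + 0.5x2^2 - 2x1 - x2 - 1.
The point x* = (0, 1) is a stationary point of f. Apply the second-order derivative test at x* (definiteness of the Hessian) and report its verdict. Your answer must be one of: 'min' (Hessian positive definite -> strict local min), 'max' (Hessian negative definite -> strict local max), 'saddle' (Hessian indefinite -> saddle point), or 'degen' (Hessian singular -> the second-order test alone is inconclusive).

Compute the Hessian H = grad^2 f:
  H = [[4, 2], [2, 1]]
Verify stationarity: grad f(x*) = H x* + g = (0, 0).
Eigenvalues of H: 0, 5.
H has a zero eigenvalue (singular; positive semidefinite but not definite), so H is neither positive definite, negative definite, nor indefinite. The second-order test alone is inconclusive -> degen.
(Indeed, f is constant along the null direction of H through x*, so x* is not a strict local extremum.)

degen


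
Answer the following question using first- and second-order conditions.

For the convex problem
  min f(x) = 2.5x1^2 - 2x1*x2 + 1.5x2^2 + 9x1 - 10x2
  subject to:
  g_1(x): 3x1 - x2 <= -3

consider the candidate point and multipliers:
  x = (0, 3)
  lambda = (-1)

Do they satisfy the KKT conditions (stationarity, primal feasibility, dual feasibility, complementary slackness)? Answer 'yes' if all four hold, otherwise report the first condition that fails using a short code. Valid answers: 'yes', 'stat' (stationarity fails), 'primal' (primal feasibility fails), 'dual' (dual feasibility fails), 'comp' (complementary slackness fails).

Gradient of f: grad f(x) = Q x + c = (3, -1)
Constraint values g_i(x) = a_i^T x - b_i:
  g_1((0, 3)) = 0
Stationarity residual: grad f(x) + sum_i lambda_i a_i = (0, 0)
  -> stationarity OK
Primal feasibility (all g_i <= 0): OK
Dual feasibility (all lambda_i >= 0): FAILS
Complementary slackness (lambda_i * g_i(x) = 0 for all i): OK

Verdict: the first failing condition is dual_feasibility -> dual.

dual


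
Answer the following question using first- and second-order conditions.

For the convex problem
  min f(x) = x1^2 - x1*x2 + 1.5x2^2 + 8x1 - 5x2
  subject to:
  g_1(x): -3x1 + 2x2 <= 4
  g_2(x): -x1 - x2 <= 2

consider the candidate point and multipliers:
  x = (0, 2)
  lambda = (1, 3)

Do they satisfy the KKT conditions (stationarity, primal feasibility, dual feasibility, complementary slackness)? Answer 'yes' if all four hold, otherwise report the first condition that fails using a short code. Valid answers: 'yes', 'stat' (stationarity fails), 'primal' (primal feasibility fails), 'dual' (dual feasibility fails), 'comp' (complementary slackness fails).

Gradient of f: grad f(x) = Q x + c = (6, 1)
Constraint values g_i(x) = a_i^T x - b_i:
  g_1((0, 2)) = 0
  g_2((0, 2)) = -4
Stationarity residual: grad f(x) + sum_i lambda_i a_i = (0, 0)
  -> stationarity OK
Primal feasibility (all g_i <= 0): OK
Dual feasibility (all lambda_i >= 0): OK
Complementary slackness (lambda_i * g_i(x) = 0 for all i): FAILS

Verdict: the first failing condition is complementary_slackness -> comp.

comp


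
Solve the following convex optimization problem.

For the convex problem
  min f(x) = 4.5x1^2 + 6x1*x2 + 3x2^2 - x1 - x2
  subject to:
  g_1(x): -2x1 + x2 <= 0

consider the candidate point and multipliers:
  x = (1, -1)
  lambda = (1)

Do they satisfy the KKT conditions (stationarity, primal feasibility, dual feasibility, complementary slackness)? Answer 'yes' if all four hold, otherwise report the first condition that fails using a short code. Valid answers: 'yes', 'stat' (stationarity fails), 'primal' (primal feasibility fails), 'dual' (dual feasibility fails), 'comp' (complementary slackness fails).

Gradient of f: grad f(x) = Q x + c = (2, -1)
Constraint values g_i(x) = a_i^T x - b_i:
  g_1((1, -1)) = -3
Stationarity residual: grad f(x) + sum_i lambda_i a_i = (0, 0)
  -> stationarity OK
Primal feasibility (all g_i <= 0): OK
Dual feasibility (all lambda_i >= 0): OK
Complementary slackness (lambda_i * g_i(x) = 0 for all i): FAILS

Verdict: the first failing condition is complementary_slackness -> comp.

comp


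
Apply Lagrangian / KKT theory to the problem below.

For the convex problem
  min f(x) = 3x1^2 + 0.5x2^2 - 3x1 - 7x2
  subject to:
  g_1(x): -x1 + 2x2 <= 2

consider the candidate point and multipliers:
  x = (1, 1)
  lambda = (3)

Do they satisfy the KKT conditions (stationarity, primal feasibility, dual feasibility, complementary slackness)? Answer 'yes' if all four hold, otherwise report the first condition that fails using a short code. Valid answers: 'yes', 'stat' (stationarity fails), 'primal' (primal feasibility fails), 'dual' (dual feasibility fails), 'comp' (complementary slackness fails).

Gradient of f: grad f(x) = Q x + c = (3, -6)
Constraint values g_i(x) = a_i^T x - b_i:
  g_1((1, 1)) = -1
Stationarity residual: grad f(x) + sum_i lambda_i a_i = (0, 0)
  -> stationarity OK
Primal feasibility (all g_i <= 0): OK
Dual feasibility (all lambda_i >= 0): OK
Complementary slackness (lambda_i * g_i(x) = 0 for all i): FAILS

Verdict: the first failing condition is complementary_slackness -> comp.

comp


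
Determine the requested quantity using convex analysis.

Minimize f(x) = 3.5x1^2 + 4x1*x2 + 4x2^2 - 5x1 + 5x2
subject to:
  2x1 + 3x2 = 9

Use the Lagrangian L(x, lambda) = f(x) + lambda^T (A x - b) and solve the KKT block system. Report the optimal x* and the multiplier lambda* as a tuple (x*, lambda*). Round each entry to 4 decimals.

Form the Lagrangian:
  L(x, lambda) = (1/2) x^T Q x + c^T x + lambda^T (A x - b)
Stationarity (grad_x L = 0): Q x + c + A^T lambda = 0.
Primal feasibility: A x = b.

This gives the KKT block system:
  [ Q   A^T ] [ x     ]   [-c ]
  [ A    0  ] [ lambda ] = [ b ]

Solving the linear system:
  x*      = (2.3617, 1.4255)
  lambda* = (-8.617)
  f(x*)   = 36.4362

x* = (2.3617, 1.4255), lambda* = (-8.617)


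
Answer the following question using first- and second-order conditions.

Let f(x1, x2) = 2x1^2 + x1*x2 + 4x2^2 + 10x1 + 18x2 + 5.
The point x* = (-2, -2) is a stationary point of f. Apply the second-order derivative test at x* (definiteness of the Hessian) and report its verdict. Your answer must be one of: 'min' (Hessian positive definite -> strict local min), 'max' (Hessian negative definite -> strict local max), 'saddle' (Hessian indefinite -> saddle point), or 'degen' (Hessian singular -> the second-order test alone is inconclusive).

Compute the Hessian H = grad^2 f:
  H = [[4, 1], [1, 8]]
Verify stationarity: grad f(x*) = H x* + g = (0, 0).
Eigenvalues of H: 3.7639, 8.2361.
Both eigenvalues > 0, so H is positive definite -> x* is a strict local min.

min


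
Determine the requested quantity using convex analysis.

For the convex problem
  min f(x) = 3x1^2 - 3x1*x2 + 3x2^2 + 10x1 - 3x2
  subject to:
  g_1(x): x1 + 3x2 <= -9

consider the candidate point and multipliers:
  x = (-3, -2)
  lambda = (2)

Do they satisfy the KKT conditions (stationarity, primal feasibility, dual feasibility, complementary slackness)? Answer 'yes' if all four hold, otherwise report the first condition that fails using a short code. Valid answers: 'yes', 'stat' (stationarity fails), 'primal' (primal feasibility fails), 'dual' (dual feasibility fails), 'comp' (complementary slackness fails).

Gradient of f: grad f(x) = Q x + c = (-2, -6)
Constraint values g_i(x) = a_i^T x - b_i:
  g_1((-3, -2)) = 0
Stationarity residual: grad f(x) + sum_i lambda_i a_i = (0, 0)
  -> stationarity OK
Primal feasibility (all g_i <= 0): OK
Dual feasibility (all lambda_i >= 0): OK
Complementary slackness (lambda_i * g_i(x) = 0 for all i): OK

Verdict: yes, KKT holds.

yes


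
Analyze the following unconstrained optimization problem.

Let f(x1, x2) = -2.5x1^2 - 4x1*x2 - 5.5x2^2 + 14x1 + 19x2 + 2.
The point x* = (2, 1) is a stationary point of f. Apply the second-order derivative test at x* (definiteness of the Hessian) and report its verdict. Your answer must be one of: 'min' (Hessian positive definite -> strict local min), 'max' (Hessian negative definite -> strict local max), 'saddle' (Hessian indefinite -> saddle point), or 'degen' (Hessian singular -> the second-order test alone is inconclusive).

Compute the Hessian H = grad^2 f:
  H = [[-5, -4], [-4, -11]]
Verify stationarity: grad f(x*) = H x* + g = (0, 0).
Eigenvalues of H: -13, -3.
Both eigenvalues < 0, so H is negative definite -> x* is a strict local max.

max


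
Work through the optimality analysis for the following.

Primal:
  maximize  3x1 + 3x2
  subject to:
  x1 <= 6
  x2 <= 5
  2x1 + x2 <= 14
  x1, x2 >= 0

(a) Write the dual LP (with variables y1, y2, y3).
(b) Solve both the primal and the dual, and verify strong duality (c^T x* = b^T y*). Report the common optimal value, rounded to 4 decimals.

The standard primal-dual pair for 'max c^T x s.t. A x <= b, x >= 0' is:
  Dual:  min b^T y  s.t.  A^T y >= c,  y >= 0.

So the dual LP is:
  minimize  6y1 + 5y2 + 14y3
  subject to:
    y1 + 2y3 >= 3
    y2 + y3 >= 3
    y1, y2, y3 >= 0

Solving the primal: x* = (4.5, 5).
  primal value c^T x* = 28.5.
Solving the dual: y* = (0, 1.5, 1.5).
  dual value b^T y* = 28.5.
Strong duality: c^T x* = b^T y*. Confirmed.

28.5


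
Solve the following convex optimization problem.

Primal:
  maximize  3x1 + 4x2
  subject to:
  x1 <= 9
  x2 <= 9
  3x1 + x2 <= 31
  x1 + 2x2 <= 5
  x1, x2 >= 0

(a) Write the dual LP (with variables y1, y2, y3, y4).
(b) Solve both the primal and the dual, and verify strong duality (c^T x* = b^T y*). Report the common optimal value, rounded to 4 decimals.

The standard primal-dual pair for 'max c^T x s.t. A x <= b, x >= 0' is:
  Dual:  min b^T y  s.t.  A^T y >= c,  y >= 0.

So the dual LP is:
  minimize  9y1 + 9y2 + 31y3 + 5y4
  subject to:
    y1 + 3y3 + y4 >= 3
    y2 + y3 + 2y4 >= 4
    y1, y2, y3, y4 >= 0

Solving the primal: x* = (5, 0).
  primal value c^T x* = 15.
Solving the dual: y* = (0, 0, 0, 3).
  dual value b^T y* = 15.
Strong duality: c^T x* = b^T y*. Confirmed.

15


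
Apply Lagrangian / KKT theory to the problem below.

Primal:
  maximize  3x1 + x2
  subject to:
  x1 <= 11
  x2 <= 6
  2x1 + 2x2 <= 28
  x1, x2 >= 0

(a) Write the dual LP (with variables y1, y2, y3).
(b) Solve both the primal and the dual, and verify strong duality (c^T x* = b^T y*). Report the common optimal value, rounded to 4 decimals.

The standard primal-dual pair for 'max c^T x s.t. A x <= b, x >= 0' is:
  Dual:  min b^T y  s.t.  A^T y >= c,  y >= 0.

So the dual LP is:
  minimize  11y1 + 6y2 + 28y3
  subject to:
    y1 + 2y3 >= 3
    y2 + 2y3 >= 1
    y1, y2, y3 >= 0

Solving the primal: x* = (11, 3).
  primal value c^T x* = 36.
Solving the dual: y* = (2, 0, 0.5).
  dual value b^T y* = 36.
Strong duality: c^T x* = b^T y*. Confirmed.

36


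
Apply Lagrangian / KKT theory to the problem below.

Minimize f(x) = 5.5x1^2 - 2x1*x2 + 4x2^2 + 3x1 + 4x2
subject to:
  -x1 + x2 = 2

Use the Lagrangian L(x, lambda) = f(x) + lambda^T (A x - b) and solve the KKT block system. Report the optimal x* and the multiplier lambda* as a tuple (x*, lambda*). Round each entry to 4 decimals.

Form the Lagrangian:
  L(x, lambda) = (1/2) x^T Q x + c^T x + lambda^T (A x - b)
Stationarity (grad_x L = 0): Q x + c + A^T lambda = 0.
Primal feasibility: A x = b.

This gives the KKT block system:
  [ Q   A^T ] [ x     ]   [-c ]
  [ A    0  ] [ lambda ] = [ b ]

Solving the linear system:
  x*      = (-1.2667, 0.7333)
  lambda* = (-12.4)
  f(x*)   = 11.9667

x* = (-1.2667, 0.7333), lambda* = (-12.4)


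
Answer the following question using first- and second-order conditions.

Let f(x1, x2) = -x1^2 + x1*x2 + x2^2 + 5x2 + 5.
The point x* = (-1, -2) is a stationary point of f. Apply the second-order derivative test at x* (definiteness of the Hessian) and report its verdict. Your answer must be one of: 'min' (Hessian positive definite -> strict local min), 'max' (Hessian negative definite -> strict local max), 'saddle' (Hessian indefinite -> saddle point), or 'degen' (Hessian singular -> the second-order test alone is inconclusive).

Compute the Hessian H = grad^2 f:
  H = [[-2, 1], [1, 2]]
Verify stationarity: grad f(x*) = H x* + g = (0, 0).
Eigenvalues of H: -2.2361, 2.2361.
Eigenvalues have mixed signs, so H is indefinite -> x* is a saddle point.

saddle


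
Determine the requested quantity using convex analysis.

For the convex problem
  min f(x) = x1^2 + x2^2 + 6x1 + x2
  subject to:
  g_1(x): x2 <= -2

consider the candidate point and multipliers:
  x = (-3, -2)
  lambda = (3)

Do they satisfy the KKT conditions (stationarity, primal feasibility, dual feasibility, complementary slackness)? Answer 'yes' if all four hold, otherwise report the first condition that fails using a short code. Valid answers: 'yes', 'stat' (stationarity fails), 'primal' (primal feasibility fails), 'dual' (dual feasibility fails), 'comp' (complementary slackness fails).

Gradient of f: grad f(x) = Q x + c = (0, -3)
Constraint values g_i(x) = a_i^T x - b_i:
  g_1((-3, -2)) = 0
Stationarity residual: grad f(x) + sum_i lambda_i a_i = (0, 0)
  -> stationarity OK
Primal feasibility (all g_i <= 0): OK
Dual feasibility (all lambda_i >= 0): OK
Complementary slackness (lambda_i * g_i(x) = 0 for all i): OK

Verdict: yes, KKT holds.

yes


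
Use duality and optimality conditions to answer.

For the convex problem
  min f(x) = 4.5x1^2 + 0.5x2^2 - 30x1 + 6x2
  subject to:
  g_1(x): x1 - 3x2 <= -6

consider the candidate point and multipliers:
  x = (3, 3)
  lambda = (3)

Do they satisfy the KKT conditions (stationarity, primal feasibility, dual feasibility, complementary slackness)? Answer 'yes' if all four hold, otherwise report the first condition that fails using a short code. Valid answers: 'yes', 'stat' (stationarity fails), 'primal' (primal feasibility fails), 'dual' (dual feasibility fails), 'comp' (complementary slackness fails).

Gradient of f: grad f(x) = Q x + c = (-3, 9)
Constraint values g_i(x) = a_i^T x - b_i:
  g_1((3, 3)) = 0
Stationarity residual: grad f(x) + sum_i lambda_i a_i = (0, 0)
  -> stationarity OK
Primal feasibility (all g_i <= 0): OK
Dual feasibility (all lambda_i >= 0): OK
Complementary slackness (lambda_i * g_i(x) = 0 for all i): OK

Verdict: yes, KKT holds.

yes


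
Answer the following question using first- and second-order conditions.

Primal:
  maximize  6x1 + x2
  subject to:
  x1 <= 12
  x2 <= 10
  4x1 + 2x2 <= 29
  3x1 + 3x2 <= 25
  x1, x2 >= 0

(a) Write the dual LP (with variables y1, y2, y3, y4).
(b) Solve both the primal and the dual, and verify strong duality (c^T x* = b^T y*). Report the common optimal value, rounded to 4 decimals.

The standard primal-dual pair for 'max c^T x s.t. A x <= b, x >= 0' is:
  Dual:  min b^T y  s.t.  A^T y >= c,  y >= 0.

So the dual LP is:
  minimize  12y1 + 10y2 + 29y3 + 25y4
  subject to:
    y1 + 4y3 + 3y4 >= 6
    y2 + 2y3 + 3y4 >= 1
    y1, y2, y3, y4 >= 0

Solving the primal: x* = (7.25, 0).
  primal value c^T x* = 43.5.
Solving the dual: y* = (0, 0, 1.5, 0).
  dual value b^T y* = 43.5.
Strong duality: c^T x* = b^T y*. Confirmed.

43.5


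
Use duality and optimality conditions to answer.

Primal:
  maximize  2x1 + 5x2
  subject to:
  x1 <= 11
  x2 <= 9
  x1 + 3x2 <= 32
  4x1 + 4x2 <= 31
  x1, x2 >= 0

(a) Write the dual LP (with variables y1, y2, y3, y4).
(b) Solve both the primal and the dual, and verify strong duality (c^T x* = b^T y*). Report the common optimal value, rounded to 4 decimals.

The standard primal-dual pair for 'max c^T x s.t. A x <= b, x >= 0' is:
  Dual:  min b^T y  s.t.  A^T y >= c,  y >= 0.

So the dual LP is:
  minimize  11y1 + 9y2 + 32y3 + 31y4
  subject to:
    y1 + y3 + 4y4 >= 2
    y2 + 3y3 + 4y4 >= 5
    y1, y2, y3, y4 >= 0

Solving the primal: x* = (0, 7.75).
  primal value c^T x* = 38.75.
Solving the dual: y* = (0, 0, 0, 1.25).
  dual value b^T y* = 38.75.
Strong duality: c^T x* = b^T y*. Confirmed.

38.75


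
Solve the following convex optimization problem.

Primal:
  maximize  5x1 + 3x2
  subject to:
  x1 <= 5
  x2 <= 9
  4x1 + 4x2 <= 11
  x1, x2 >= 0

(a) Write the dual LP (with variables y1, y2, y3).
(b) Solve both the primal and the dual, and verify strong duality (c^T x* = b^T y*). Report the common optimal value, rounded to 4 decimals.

The standard primal-dual pair for 'max c^T x s.t. A x <= b, x >= 0' is:
  Dual:  min b^T y  s.t.  A^T y >= c,  y >= 0.

So the dual LP is:
  minimize  5y1 + 9y2 + 11y3
  subject to:
    y1 + 4y3 >= 5
    y2 + 4y3 >= 3
    y1, y2, y3 >= 0

Solving the primal: x* = (2.75, 0).
  primal value c^T x* = 13.75.
Solving the dual: y* = (0, 0, 1.25).
  dual value b^T y* = 13.75.
Strong duality: c^T x* = b^T y*. Confirmed.

13.75


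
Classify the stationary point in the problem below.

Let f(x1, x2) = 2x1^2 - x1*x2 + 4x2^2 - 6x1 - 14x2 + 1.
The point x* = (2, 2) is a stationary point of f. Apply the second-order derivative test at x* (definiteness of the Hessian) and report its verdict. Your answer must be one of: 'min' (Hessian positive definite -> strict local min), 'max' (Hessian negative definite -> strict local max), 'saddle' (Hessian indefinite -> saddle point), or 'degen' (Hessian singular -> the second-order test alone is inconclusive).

Compute the Hessian H = grad^2 f:
  H = [[4, -1], [-1, 8]]
Verify stationarity: grad f(x*) = H x* + g = (0, 0).
Eigenvalues of H: 3.7639, 8.2361.
Both eigenvalues > 0, so H is positive definite -> x* is a strict local min.

min


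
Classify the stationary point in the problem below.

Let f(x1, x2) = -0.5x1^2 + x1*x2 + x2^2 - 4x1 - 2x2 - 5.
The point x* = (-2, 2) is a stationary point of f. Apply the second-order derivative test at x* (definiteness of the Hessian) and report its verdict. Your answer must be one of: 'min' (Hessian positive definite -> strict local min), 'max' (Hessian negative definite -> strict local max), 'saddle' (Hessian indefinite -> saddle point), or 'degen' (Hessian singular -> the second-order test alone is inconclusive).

Compute the Hessian H = grad^2 f:
  H = [[-1, 1], [1, 2]]
Verify stationarity: grad f(x*) = H x* + g = (0, 0).
Eigenvalues of H: -1.3028, 2.3028.
Eigenvalues have mixed signs, so H is indefinite -> x* is a saddle point.

saddle


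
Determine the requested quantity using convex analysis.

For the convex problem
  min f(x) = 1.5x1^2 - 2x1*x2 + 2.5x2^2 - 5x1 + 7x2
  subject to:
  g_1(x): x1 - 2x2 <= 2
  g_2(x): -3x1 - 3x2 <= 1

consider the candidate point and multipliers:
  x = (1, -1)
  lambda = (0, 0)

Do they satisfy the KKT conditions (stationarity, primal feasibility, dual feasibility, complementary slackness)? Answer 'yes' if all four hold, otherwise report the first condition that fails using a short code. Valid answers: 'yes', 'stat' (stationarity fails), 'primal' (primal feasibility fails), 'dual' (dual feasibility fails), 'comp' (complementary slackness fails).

Gradient of f: grad f(x) = Q x + c = (0, 0)
Constraint values g_i(x) = a_i^T x - b_i:
  g_1((1, -1)) = 1
  g_2((1, -1)) = -1
Stationarity residual: grad f(x) + sum_i lambda_i a_i = (0, 0)
  -> stationarity OK
Primal feasibility (all g_i <= 0): FAILS
Dual feasibility (all lambda_i >= 0): OK
Complementary slackness (lambda_i * g_i(x) = 0 for all i): OK

Verdict: the first failing condition is primal_feasibility -> primal.

primal


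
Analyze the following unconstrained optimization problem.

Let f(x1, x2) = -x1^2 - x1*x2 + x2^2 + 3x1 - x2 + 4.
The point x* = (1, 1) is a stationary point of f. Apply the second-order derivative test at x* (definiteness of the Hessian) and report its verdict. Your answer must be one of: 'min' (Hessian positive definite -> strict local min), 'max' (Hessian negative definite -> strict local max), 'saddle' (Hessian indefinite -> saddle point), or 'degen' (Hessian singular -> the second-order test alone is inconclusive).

Compute the Hessian H = grad^2 f:
  H = [[-2, -1], [-1, 2]]
Verify stationarity: grad f(x*) = H x* + g = (0, 0).
Eigenvalues of H: -2.2361, 2.2361.
Eigenvalues have mixed signs, so H is indefinite -> x* is a saddle point.

saddle


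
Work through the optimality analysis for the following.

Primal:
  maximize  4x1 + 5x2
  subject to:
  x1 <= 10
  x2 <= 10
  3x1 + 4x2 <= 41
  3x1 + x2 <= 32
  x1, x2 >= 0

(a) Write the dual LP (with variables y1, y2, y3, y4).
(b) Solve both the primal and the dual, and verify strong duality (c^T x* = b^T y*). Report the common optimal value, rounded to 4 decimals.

The standard primal-dual pair for 'max c^T x s.t. A x <= b, x >= 0' is:
  Dual:  min b^T y  s.t.  A^T y >= c,  y >= 0.

So the dual LP is:
  minimize  10y1 + 10y2 + 41y3 + 32y4
  subject to:
    y1 + 3y3 + 3y4 >= 4
    y2 + 4y3 + y4 >= 5
    y1, y2, y3, y4 >= 0

Solving the primal: x* = (9.6667, 3).
  primal value c^T x* = 53.6667.
Solving the dual: y* = (0, 0, 1.2222, 0.1111).
  dual value b^T y* = 53.6667.
Strong duality: c^T x* = b^T y*. Confirmed.

53.6667


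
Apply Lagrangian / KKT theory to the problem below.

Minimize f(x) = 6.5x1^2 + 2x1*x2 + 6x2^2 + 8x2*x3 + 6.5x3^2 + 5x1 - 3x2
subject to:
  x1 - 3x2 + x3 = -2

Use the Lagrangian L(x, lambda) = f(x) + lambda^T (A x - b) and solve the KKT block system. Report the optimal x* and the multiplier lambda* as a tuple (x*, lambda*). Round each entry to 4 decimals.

Form the Lagrangian:
  L(x, lambda) = (1/2) x^T Q x + c^T x + lambda^T (A x - b)
Stationarity (grad_x L = 0): Q x + c + A^T lambda = 0.
Primal feasibility: A x = b.

This gives the KKT block system:
  [ Q   A^T ] [ x     ]   [-c ]
  [ A    0  ] [ lambda ] = [ b ]

Solving the linear system:
  x*      = (-0.4354, 0.4373, -0.2526)
  lambda* = (-0.2146)
  f(x*)   = -1.9591

x* = (-0.4354, 0.4373, -0.2526), lambda* = (-0.2146)


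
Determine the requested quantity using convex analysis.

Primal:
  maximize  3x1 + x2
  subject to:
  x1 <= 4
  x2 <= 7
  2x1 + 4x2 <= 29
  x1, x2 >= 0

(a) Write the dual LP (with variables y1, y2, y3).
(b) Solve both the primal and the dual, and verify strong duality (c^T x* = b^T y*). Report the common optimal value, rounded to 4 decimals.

The standard primal-dual pair for 'max c^T x s.t. A x <= b, x >= 0' is:
  Dual:  min b^T y  s.t.  A^T y >= c,  y >= 0.

So the dual LP is:
  minimize  4y1 + 7y2 + 29y3
  subject to:
    y1 + 2y3 >= 3
    y2 + 4y3 >= 1
    y1, y2, y3 >= 0

Solving the primal: x* = (4, 5.25).
  primal value c^T x* = 17.25.
Solving the dual: y* = (2.5, 0, 0.25).
  dual value b^T y* = 17.25.
Strong duality: c^T x* = b^T y*. Confirmed.

17.25
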